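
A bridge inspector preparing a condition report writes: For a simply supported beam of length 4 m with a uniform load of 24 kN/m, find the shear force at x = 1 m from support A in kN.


R_A = w * L / 2 = 24 * 4 / 2 = 48.0 kN
V(x) = R_A - w * x = 48.0 - 24 * 1
= 24.0 kN

24.0 kN


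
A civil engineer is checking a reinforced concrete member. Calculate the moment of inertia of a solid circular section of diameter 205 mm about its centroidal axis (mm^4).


r = d / 2 = 205 / 2 = 102.5 mm
I = pi * r^4 / 4 = pi * 102.5^4 / 4
= 86693261.7 mm^4

86693261.7 mm^4


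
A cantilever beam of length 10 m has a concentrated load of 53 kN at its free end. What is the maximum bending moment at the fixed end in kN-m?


For a cantilever with a point load at the free end:
M_max = P * L = 53 * 10 = 530 kN-m

530 kN-m


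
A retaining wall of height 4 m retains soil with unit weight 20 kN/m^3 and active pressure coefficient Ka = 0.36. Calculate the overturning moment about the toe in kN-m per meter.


Pa = 0.5 * Ka * gamma * H^2
= 0.5 * 0.36 * 20 * 4^2
= 57.6 kN/m
Arm = H / 3 = 4 / 3 = 1.3333 m
Mo = Pa * arm = Pa * H / 3 = 57.6 * 4 / 3 = 76.8 kN-m/m

76.8 kN-m/m


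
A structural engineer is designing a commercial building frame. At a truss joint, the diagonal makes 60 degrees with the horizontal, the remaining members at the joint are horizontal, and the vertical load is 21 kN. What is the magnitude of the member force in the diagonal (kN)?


At the joint, only the diagonal has a vertical component, so vertical equilibrium gives:
F * sin(60) = 21
F = 21 / sin(60)
= 21 / 0.866025
= 24.25 kN

24.25 kN


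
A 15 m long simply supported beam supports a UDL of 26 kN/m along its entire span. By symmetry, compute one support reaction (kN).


Total load = w * L = 26 * 15 = 390 kN
By symmetry, each reaction R = total / 2 = 390 / 2 = 195.0 kN

195.0 kN


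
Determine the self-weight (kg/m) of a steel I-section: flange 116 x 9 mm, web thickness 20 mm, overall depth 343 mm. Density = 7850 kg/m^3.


A_flanges = 2 * 116 * 9 = 2088 mm^2
A_web = (343 - 2 * 9) * 20 = 6500 mm^2
A_total = 2088 + 6500 = 8588 mm^2 = 0.008588 m^2
Weight = rho * A = 7850 * 0.008588 = 67.4158 kg/m

67.4158 kg/m


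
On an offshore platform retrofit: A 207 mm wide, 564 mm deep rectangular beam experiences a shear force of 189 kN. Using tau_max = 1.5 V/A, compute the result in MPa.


A = b * h = 207 * 564 = 116748 mm^2
V = 189 kN = 189000.0 N
tau_max = 1.5 * V / A = 1.5 * 189000.0 / 116748
= 2.4283 MPa

2.4283 MPa


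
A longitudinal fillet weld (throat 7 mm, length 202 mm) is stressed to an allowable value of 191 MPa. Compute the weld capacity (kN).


Strength = throat * length * allowable stress
= 7 * 202 * 191 N
= 270074 N
= 270.07 kN

270.07 kN


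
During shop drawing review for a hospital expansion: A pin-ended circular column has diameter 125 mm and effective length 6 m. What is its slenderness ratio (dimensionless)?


Radius of gyration r = d / 4 = 125 / 4 = 31.25 mm
L_eff = 6000.0 mm
Slenderness ratio = L / r = 6000.0 / 31.25 = 192.0 (dimensionless)

192.0 (dimensionless)


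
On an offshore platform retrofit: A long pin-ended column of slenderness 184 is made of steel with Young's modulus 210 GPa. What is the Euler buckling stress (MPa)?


sigma_cr = pi^2 * E / lambda^2
= 9.8696 * 210000.0 / 184^2
= 9.8696 * 210000.0 / 33856
= 61.2186 MPa

61.2186 MPa


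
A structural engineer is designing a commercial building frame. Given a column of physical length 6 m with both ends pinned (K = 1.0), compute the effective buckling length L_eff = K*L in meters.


L_eff = K * L
= 1.0 * 6
= 6.0 m

6.0 m


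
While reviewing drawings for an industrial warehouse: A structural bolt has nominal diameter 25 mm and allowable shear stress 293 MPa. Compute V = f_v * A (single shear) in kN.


A = pi * d^2 / 4 = pi * 25^2 / 4 = 490.8739 mm^2
V = f_v * A / 1000 = 293 * 490.8739 / 1000
= 143.826 kN

143.826 kN


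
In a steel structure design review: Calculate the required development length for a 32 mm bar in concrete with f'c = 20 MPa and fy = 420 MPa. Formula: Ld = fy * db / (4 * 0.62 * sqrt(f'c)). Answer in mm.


Ld = (fy * db) / (4 * 0.62 * sqrt(f'c))
= (420 * 32) / (4 * 0.62 * sqrt(20))
= 13440 / 11.0909
= 1211.8 mm

1211.8 mm


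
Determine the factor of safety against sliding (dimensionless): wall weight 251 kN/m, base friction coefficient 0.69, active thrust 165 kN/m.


Resisting force = mu * W = 0.69 * 251 = 173.19 kN/m
FOS = Resisting / Driving = 173.19 / 165
= 1.0496 (dimensionless)

1.0496 (dimensionless)


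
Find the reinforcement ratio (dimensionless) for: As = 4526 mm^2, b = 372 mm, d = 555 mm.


rho = As / (b * d)
= 4526 / (372 * 555)
= 4526 / 206460
= 0.021922 (dimensionless)

0.021922 (dimensionless)


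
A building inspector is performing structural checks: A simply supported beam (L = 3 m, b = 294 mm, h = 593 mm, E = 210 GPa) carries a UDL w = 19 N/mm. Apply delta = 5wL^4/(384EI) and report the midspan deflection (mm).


I = 294 * 593^3 / 12 = 5108932496.5 mm^4
L = 3000.0 mm, w = 19 N/mm, E = 210000.0 MPa
delta = 5 * w * L^4 / (384 * E * I)
= 5 * 19 * 3000.0^4 / (384 * 210000.0 * 5108932496.5)
= 0.0187 mm

0.0187 mm


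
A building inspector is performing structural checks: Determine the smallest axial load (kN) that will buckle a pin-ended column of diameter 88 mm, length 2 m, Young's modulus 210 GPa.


I = pi * d^4 / 64 = 2943747.71 mm^4
L = 2000.0 mm
P_cr = pi^2 * E * I / L^2
= 9.8696 * 210000.0 * 2943747.71 / 2000.0^2
= 1525315.33 N = 1525.3153 kN

1525.3153 kN


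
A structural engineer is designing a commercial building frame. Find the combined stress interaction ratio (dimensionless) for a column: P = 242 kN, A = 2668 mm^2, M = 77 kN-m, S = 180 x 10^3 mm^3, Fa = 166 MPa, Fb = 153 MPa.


f_a = P / A = 242000.0 / 2668 = 90.7046 MPa
f_b = M / S = 77000000.0 / 180000.0 = 427.7778 MPa
Ratio = f_a / Fa + f_b / Fb
= 90.7046 / 166 + 427.7778 / 153
= 3.3423 (dimensionless)

3.3423 (dimensionless)


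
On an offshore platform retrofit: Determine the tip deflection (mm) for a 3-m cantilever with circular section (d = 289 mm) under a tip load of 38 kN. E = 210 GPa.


I = pi * d^4 / 64 = pi * 289^4 / 64 = 342421692.65 mm^4
L = 3000.0 mm, P = 38000.0 N, E = 210000.0 MPa
delta = P * L^3 / (3 * E * I)
= 38000.0 * 3000.0^3 / (3 * 210000.0 * 342421692.65)
= 4.756 mm

4.756 mm


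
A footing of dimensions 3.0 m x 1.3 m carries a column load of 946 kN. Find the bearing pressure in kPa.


A = 3.0 * 1.3 = 3.9 m^2
q = P / A = 946 / 3.9
= 242.5641 kPa

242.5641 kPa


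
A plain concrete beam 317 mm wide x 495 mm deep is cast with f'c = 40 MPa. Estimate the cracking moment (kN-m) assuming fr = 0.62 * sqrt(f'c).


fr = 0.62 * sqrt(40) = 0.62 * 6.3246 = 3.9212 MPa
I = 317 * 495^3 / 12 = 3204008156.25 mm^4
y_t = 247.5 mm
M_cr = fr * I / y_t = 3.9212 * 3204008156.25 / 247.5 N-mm
= 50.7622 kN-m

50.7622 kN-m


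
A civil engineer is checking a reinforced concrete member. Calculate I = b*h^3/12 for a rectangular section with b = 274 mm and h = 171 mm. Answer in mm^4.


I = b * h^3 / 12
= 274 * 171^3 / 12
= 274 * 5000211 / 12
= 114171484.5 mm^4

114171484.5 mm^4


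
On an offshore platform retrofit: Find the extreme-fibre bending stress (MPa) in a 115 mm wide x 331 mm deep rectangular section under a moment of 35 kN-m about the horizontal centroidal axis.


I = b * h^3 / 12 = 115 * 331^3 / 12 = 347536622.08 mm^4
y = h / 2 = 331 / 2 = 165.5 mm
M = 35 kN-m = 35000000.0 N-mm
sigma = M * y / I = 35000000.0 * 165.5 / 347536622.08
= 16.67 MPa

16.67 MPa


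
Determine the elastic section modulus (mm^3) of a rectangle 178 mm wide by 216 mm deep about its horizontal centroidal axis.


S = b * h^2 / 6
= 178 * 216^2 / 6
= 178 * 46656 / 6
= 1384128.0 mm^3

1384128.0 mm^3


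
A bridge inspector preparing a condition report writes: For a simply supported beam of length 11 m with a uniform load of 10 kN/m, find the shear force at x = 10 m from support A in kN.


R_A = w * L / 2 = 10 * 11 / 2 = 55.0 kN
V(x) = R_A - w * x = 55.0 - 10 * 10
= -45.0 kN

-45.0 kN


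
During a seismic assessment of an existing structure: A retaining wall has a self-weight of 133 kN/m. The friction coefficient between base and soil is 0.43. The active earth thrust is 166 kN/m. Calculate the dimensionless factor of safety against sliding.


Resisting force = mu * W = 0.43 * 133 = 57.19 kN/m
FOS = Resisting / Driving = 57.19 / 166
= 0.3445 (dimensionless)

0.3445 (dimensionless)


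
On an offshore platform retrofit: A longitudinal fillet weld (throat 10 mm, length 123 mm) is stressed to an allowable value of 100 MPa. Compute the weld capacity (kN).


Strength = throat * length * allowable stress
= 10 * 123 * 100 N
= 123000 N
= 123.0 kN

123.0 kN


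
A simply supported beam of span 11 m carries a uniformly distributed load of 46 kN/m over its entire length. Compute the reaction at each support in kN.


Total load = w * L = 46 * 11 = 506 kN
By symmetry, each reaction R = total / 2 = 506 / 2 = 253.0 kN

253.0 kN


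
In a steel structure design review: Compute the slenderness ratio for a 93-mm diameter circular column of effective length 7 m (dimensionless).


Radius of gyration r = d / 4 = 93 / 4 = 23.25 mm
L_eff = 7000.0 mm
Slenderness ratio = L / r = 7000.0 / 23.25 = 301.08 (dimensionless)

301.08 (dimensionless)


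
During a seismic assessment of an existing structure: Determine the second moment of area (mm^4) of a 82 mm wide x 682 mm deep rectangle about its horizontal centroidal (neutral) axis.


I = b * h^3 / 12
= 82 * 682^3 / 12
= 82 * 317214568 / 12
= 2167632881.33 mm^4

2167632881.33 mm^4


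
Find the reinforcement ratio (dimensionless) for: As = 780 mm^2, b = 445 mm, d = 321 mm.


rho = As / (b * d)
= 780 / (445 * 321)
= 780 / 142845
= 0.00546 (dimensionless)

0.00546 (dimensionless)


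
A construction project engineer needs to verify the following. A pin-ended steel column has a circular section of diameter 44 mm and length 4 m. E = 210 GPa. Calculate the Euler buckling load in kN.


I = pi * d^4 / 64 = 183984.23 mm^4
L = 4000.0 mm
P_cr = pi^2 * E * I / L^2
= 9.8696 * 210000.0 * 183984.23 / 4000.0^2
= 23833.05 N = 23.8331 kN

23.8331 kN


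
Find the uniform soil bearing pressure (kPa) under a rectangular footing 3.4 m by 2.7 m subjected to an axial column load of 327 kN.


A = 3.4 * 2.7 = 9.18 m^2
q = P / A = 327 / 9.18
= 35.6209 kPa

35.6209 kPa


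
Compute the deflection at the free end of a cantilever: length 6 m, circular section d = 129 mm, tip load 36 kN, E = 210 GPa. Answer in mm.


I = pi * d^4 / 64 = pi * 129^4 / 64 = 13593420.13 mm^4
L = 6000.0 mm, P = 36000.0 N, E = 210000.0 MPa
delta = P * L^3 / (3 * E * I)
= 36000.0 * 6000.0^3 / (3 * 210000.0 * 13593420.13)
= 908.0023 mm

908.0023 mm


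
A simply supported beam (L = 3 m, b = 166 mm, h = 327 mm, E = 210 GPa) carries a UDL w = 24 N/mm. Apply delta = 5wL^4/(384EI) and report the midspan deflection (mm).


I = 166 * 327^3 / 12 = 483693331.5 mm^4
L = 3000.0 mm, w = 24 N/mm, E = 210000.0 MPa
delta = 5 * w * L^4 / (384 * E * I)
= 5 * 24 * 3000.0^4 / (384 * 210000.0 * 483693331.5)
= 0.2492 mm

0.2492 mm


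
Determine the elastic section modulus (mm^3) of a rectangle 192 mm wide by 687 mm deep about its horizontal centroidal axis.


S = b * h^2 / 6
= 192 * 687^2 / 6
= 192 * 471969 / 6
= 15103008.0 mm^3

15103008.0 mm^3


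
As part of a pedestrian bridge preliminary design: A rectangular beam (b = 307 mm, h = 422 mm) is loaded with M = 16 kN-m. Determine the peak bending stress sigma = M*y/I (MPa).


I = b * h^3 / 12 = 307 * 422^3 / 12 = 1922624544.67 mm^4
y = h / 2 = 422 / 2 = 211.0 mm
M = 16 kN-m = 16000000.0 N-mm
sigma = M * y / I = 16000000.0 * 211.0 / 1922624544.67
= 1.76 MPa

1.76 MPa


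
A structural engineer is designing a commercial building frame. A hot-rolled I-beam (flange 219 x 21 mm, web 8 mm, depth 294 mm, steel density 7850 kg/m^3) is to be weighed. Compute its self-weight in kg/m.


A_flanges = 2 * 219 * 21 = 9198 mm^2
A_web = (294 - 2 * 21) * 8 = 2016 mm^2
A_total = 9198 + 2016 = 11214 mm^2 = 0.011214 m^2
Weight = rho * A = 7850 * 0.011214 = 88.0299 kg/m

88.0299 kg/m


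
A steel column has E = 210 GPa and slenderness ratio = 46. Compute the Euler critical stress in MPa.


sigma_cr = pi^2 * E / lambda^2
= 9.8696 * 210000.0 / 46^2
= 9.8696 * 210000.0 / 2116
= 979.4976 MPa

979.4976 MPa


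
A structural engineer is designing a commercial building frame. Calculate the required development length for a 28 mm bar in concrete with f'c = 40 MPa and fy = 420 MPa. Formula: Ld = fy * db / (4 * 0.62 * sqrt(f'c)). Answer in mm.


Ld = (fy * db) / (4 * 0.62 * sqrt(f'c))
= (420 * 28) / (4 * 0.62 * sqrt(40))
= 11760 / 15.6849
= 749.77 mm

749.77 mm


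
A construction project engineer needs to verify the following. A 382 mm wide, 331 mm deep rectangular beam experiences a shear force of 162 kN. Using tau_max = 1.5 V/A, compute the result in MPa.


A = b * h = 382 * 331 = 126442 mm^2
V = 162 kN = 162000.0 N
tau_max = 1.5 * V / A = 1.5 * 162000.0 / 126442
= 1.9218 MPa

1.9218 MPa


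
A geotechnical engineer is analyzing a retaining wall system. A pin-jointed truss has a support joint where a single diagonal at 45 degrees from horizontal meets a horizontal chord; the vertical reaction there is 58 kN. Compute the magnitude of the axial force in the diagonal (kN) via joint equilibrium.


At the joint, only the diagonal has a vertical component, so vertical equilibrium gives:
F * sin(45) = 58
F = 58 / sin(45)
= 58 / 0.707107
= 82.02 kN

82.02 kN


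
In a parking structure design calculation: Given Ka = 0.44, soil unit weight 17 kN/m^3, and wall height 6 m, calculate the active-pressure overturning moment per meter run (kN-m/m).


Pa = 0.5 * Ka * gamma * H^2
= 0.5 * 0.44 * 17 * 6^2
= 134.64 kN/m
Arm = H / 3 = 6 / 3 = 2.0 m
Mo = Pa * arm = Pa * H / 3 = 134.64 * 6 / 3 = 269.28 kN-m/m

269.28 kN-m/m


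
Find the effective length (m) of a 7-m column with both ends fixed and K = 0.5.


L_eff = K * L
= 0.5 * 7
= 3.5 m

3.5 m


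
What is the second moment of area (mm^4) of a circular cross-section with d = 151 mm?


r = d / 2 = 151 / 2 = 75.5 mm
I = pi * r^4 / 4 = pi * 75.5^4 / 4
= 25519824.76 mm^4

25519824.76 mm^4


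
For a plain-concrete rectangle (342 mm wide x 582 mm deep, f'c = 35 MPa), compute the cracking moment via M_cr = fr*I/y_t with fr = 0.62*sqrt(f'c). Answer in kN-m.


fr = 0.62 * sqrt(35) = 0.62 * 5.9161 = 3.668 MPa
I = 342 * 582^3 / 12 = 5618414988.0 mm^4
y_t = 291.0 mm
M_cr = fr * I / y_t = 3.668 * 5618414988.0 / 291.0 N-mm
= 70.8185 kN-m

70.8185 kN-m


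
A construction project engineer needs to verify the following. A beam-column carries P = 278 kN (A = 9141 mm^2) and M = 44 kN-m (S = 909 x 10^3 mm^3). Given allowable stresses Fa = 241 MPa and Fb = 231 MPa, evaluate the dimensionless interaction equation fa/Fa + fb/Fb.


f_a = P / A = 278000.0 / 9141 = 30.4124 MPa
f_b = M / S = 44000000.0 / 909000.0 = 48.4048 MPa
Ratio = f_a / Fa + f_b / Fb
= 30.4124 / 241 + 48.4048 / 231
= 0.3357 (dimensionless)

0.3357 (dimensionless)


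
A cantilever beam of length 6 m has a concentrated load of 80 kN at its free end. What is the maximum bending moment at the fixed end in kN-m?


For a cantilever with a point load at the free end:
M_max = P * L = 80 * 6 = 480 kN-m

480 kN-m


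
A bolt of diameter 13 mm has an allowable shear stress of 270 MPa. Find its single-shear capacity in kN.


A = pi * d^2 / 4 = pi * 13^2 / 4 = 132.7323 mm^2
V = f_v * A / 1000 = 270 * 132.7323 / 1000
= 35.8377 kN

35.8377 kN


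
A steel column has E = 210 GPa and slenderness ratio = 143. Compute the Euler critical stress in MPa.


sigma_cr = pi^2 * E / lambda^2
= 9.8696 * 210000.0 / 143^2
= 9.8696 * 210000.0 / 20449
= 101.3554 MPa

101.3554 MPa


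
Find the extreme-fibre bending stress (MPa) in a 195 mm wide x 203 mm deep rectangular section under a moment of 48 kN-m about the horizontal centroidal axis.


I = b * h^3 / 12 = 195 * 203^3 / 12 = 135938188.75 mm^4
y = h / 2 = 203 / 2 = 101.5 mm
M = 48 kN-m = 48000000.0 N-mm
sigma = M * y / I = 48000000.0 * 101.5 / 135938188.75
= 35.84 MPa

35.84 MPa


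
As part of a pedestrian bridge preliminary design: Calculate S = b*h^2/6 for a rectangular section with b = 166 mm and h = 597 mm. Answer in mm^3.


S = b * h^2 / 6
= 166 * 597^2 / 6
= 166 * 356409 / 6
= 9860649.0 mm^3

9860649.0 mm^3


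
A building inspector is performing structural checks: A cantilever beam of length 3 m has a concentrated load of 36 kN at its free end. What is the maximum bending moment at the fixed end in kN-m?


For a cantilever with a point load at the free end:
M_max = P * L = 36 * 3 = 108 kN-m

108 kN-m


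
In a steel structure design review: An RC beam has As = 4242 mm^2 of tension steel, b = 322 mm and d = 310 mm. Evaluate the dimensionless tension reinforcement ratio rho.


rho = As / (b * d)
= 4242 / (322 * 310)
= 4242 / 99820
= 0.042496 (dimensionless)

0.042496 (dimensionless)


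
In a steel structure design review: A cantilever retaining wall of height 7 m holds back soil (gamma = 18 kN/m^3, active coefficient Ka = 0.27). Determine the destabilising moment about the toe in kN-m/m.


Pa = 0.5 * Ka * gamma * H^2
= 0.5 * 0.27 * 18 * 7^2
= 119.07 kN/m
Arm = H / 3 = 7 / 3 = 2.3333 m
Mo = Pa * arm = Pa * H / 3 = 119.07 * 7 / 3 = 277.83 kN-m/m

277.83 kN-m/m


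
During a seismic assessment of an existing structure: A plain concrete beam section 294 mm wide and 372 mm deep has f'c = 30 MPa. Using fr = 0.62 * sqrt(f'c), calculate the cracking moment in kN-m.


fr = 0.62 * sqrt(30) = 0.62 * 5.4772 = 3.3959 MPa
I = 294 * 372^3 / 12 = 1261231776.0 mm^4
y_t = 186.0 mm
M_cr = fr * I / y_t = 3.3959 * 1261231776.0 / 186.0 N-mm
= 23.0268 kN-m

23.0268 kN-m


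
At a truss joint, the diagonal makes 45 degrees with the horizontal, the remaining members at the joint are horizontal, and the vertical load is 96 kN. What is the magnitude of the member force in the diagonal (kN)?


At the joint, only the diagonal has a vertical component, so vertical equilibrium gives:
F * sin(45) = 96
F = 96 / sin(45)
= 96 / 0.707107
= 135.76 kN

135.76 kN


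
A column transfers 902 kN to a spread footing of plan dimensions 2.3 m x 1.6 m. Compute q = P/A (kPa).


A = 2.3 * 1.6 = 3.68 m^2
q = P / A = 902 / 3.68
= 245.1087 kPa

245.1087 kPa


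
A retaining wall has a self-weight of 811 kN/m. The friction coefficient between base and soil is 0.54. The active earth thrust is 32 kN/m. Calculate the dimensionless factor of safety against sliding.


Resisting force = mu * W = 0.54 * 811 = 437.94 kN/m
FOS = Resisting / Driving = 437.94 / 32
= 13.6856 (dimensionless)

13.6856 (dimensionless)


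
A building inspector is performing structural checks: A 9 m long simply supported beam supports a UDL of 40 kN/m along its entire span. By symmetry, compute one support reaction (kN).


Total load = w * L = 40 * 9 = 360 kN
By symmetry, each reaction R = total / 2 = 360 / 2 = 180.0 kN

180.0 kN


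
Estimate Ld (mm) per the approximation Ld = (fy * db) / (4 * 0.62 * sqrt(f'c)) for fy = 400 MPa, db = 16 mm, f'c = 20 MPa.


Ld = (fy * db) / (4 * 0.62 * sqrt(f'c))
= (400 * 16) / (4 * 0.62 * sqrt(20))
= 6400 / 11.0909
= 577.05 mm

577.05 mm


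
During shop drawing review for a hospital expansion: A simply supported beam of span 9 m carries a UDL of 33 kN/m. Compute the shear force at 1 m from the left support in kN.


R_A = w * L / 2 = 33 * 9 / 2 = 148.5 kN
V(x) = R_A - w * x = 148.5 - 33 * 1
= 115.5 kN

115.5 kN


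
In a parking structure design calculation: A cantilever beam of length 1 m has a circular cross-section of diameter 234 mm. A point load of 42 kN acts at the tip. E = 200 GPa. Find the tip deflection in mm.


I = pi * d^4 / 64 = pi * 234^4 / 64 = 147174757.31 mm^4
L = 1000.0 mm, P = 42000.0 N, E = 200000.0 MPa
delta = P * L^3 / (3 * E * I)
= 42000.0 * 1000.0^3 / (3 * 200000.0 * 147174757.31)
= 0.4756 mm

0.4756 mm


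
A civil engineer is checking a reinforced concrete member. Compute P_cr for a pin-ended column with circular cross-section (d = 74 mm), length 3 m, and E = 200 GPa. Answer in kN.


I = pi * d^4 / 64 = 1471962.61 mm^4
L = 3000.0 mm
P_cr = pi^2 * E * I / L^2
= 9.8696 * 200000.0 * 1471962.61 / 3000.0^2
= 322837.53 N = 322.8375 kN

322.8375 kN


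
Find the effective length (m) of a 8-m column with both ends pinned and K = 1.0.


L_eff = K * L
= 1.0 * 8
= 8.0 m

8.0 m


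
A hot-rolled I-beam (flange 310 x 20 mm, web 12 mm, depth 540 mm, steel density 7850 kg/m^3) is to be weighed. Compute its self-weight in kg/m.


A_flanges = 2 * 310 * 20 = 12400 mm^2
A_web = (540 - 2 * 20) * 12 = 6000 mm^2
A_total = 12400 + 6000 = 18400 mm^2 = 0.018400 m^2
Weight = rho * A = 7850 * 0.018400 = 144.44 kg/m

144.44 kg/m


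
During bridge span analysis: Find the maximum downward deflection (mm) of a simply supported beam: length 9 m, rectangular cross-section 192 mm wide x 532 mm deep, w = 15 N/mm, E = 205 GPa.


I = 192 * 532^3 / 12 = 2409100288.0 mm^4
L = 9000.0 mm, w = 15 N/mm, E = 205000.0 MPa
delta = 5 * w * L^4 / (384 * E * I)
= 5 * 15 * 9000.0^4 / (384 * 205000.0 * 2409100288.0)
= 2.5947 mm

2.5947 mm


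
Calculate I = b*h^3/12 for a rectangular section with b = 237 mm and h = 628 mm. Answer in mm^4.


I = b * h^3 / 12
= 237 * 628^3 / 12
= 237 * 247673152 / 12
= 4891544752.0 mm^4

4891544752.0 mm^4


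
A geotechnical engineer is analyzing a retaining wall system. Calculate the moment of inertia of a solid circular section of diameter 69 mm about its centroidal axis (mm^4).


r = d / 2 = 69 / 2 = 34.5 mm
I = pi * r^4 / 4 = pi * 34.5^4 / 4
= 1112669.7 mm^4

1112669.7 mm^4


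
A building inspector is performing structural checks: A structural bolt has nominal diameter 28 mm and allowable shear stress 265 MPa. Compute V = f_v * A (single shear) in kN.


A = pi * d^2 / 4 = pi * 28^2 / 4 = 615.7522 mm^2
V = f_v * A / 1000 = 265 * 615.7522 / 1000
= 163.1743 kN

163.1743 kN


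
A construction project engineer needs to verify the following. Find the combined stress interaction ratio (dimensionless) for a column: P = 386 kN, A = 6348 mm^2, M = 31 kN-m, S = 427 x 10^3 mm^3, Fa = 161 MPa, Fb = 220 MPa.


f_a = P / A = 386000.0 / 6348 = 60.8066 MPa
f_b = M / S = 31000000.0 / 427000.0 = 72.5995 MPa
Ratio = f_a / Fa + f_b / Fb
= 60.8066 / 161 + 72.5995 / 220
= 0.7077 (dimensionless)

0.7077 (dimensionless)


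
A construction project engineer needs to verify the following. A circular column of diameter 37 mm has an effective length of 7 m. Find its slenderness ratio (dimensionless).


Radius of gyration r = d / 4 = 37 / 4 = 9.25 mm
L_eff = 7000.0 mm
Slenderness ratio = L / r = 7000.0 / 9.25 = 756.76 (dimensionless)

756.76 (dimensionless)


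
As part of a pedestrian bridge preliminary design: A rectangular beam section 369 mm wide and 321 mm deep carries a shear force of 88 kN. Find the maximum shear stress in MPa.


A = b * h = 369 * 321 = 118449 mm^2
V = 88 kN = 88000.0 N
tau_max = 1.5 * V / A = 1.5 * 88000.0 / 118449
= 1.1144 MPa

1.1144 MPa


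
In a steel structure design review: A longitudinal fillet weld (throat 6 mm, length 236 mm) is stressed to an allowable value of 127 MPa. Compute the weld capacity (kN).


Strength = throat * length * allowable stress
= 6 * 236 * 127 N
= 179832 N
= 179.83 kN

179.83 kN


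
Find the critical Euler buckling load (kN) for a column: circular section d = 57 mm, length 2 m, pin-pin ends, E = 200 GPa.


I = pi * d^4 / 64 = 518166.49 mm^4
L = 2000.0 mm
P_cr = pi^2 * E * I / L^2
= 9.8696 * 200000.0 * 518166.49 / 2000.0^2
= 255704.91 N = 255.7049 kN

255.7049 kN


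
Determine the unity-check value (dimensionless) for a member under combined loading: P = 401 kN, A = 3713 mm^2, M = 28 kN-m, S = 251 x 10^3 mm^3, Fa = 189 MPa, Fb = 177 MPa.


f_a = P / A = 401000.0 / 3713 = 107.9989 MPa
f_b = M / S = 28000000.0 / 251000.0 = 111.5538 MPa
Ratio = f_a / Fa + f_b / Fb
= 107.9989 / 189 + 111.5538 / 177
= 1.2017 (dimensionless)

1.2017 (dimensionless)


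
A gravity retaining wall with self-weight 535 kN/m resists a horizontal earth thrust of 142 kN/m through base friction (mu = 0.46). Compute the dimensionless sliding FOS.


Resisting force = mu * W = 0.46 * 535 = 246.1 kN/m
FOS = Resisting / Driving = 246.1 / 142
= 1.7331 (dimensionless)

1.7331 (dimensionless)


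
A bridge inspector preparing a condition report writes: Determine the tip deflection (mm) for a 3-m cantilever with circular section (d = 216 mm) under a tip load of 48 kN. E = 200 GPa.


I = pi * d^4 / 64 = pi * 216^4 / 64 = 106852553.05 mm^4
L = 3000.0 mm, P = 48000.0 N, E = 200000.0 MPa
delta = P * L^3 / (3 * E * I)
= 48000.0 * 3000.0^3 / (3 * 200000.0 * 106852553.05)
= 20.2148 mm

20.2148 mm


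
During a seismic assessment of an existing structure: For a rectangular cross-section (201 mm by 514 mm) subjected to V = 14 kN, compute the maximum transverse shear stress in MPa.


A = b * h = 201 * 514 = 103314 mm^2
V = 14 kN = 14000.0 N
tau_max = 1.5 * V / A = 1.5 * 14000.0 / 103314
= 0.2033 MPa

0.2033 MPa


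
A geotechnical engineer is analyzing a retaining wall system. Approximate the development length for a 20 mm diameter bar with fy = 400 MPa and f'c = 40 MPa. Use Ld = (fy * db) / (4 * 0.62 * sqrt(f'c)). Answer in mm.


Ld = (fy * db) / (4 * 0.62 * sqrt(f'c))
= (400 * 20) / (4 * 0.62 * sqrt(40))
= 8000 / 15.6849
= 510.04 mm

510.04 mm


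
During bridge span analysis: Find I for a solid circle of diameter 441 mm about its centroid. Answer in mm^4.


r = d / 2 = 441 / 2 = 220.5 mm
I = pi * r^4 / 4 = pi * 220.5^4 / 4
= 1856625267.29 mm^4

1856625267.29 mm^4


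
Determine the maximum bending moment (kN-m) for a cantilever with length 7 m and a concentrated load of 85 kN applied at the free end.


For a cantilever with a point load at the free end:
M_max = P * L = 85 * 7 = 595 kN-m

595 kN-m


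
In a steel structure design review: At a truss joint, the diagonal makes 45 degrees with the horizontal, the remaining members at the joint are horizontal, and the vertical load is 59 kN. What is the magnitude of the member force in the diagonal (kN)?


At the joint, only the diagonal has a vertical component, so vertical equilibrium gives:
F * sin(45) = 59
F = 59 / sin(45)
= 59 / 0.707107
= 83.44 kN

83.44 kN


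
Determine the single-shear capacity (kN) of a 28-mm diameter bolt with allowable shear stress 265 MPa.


A = pi * d^2 / 4 = pi * 28^2 / 4 = 615.7522 mm^2
V = f_v * A / 1000 = 265 * 615.7522 / 1000
= 163.1743 kN

163.1743 kN


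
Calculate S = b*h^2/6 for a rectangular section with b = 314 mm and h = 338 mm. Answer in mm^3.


S = b * h^2 / 6
= 314 * 338^2 / 6
= 314 * 114244 / 6
= 5978769.33 mm^3

5978769.33 mm^3


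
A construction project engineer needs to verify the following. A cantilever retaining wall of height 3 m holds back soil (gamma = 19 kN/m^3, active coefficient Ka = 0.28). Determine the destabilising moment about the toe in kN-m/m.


Pa = 0.5 * Ka * gamma * H^2
= 0.5 * 0.28 * 19 * 3^2
= 23.94 kN/m
Arm = H / 3 = 3 / 3 = 1.0 m
Mo = Pa * arm = Pa * H / 3 = 23.94 * 3 / 3 = 23.94 kN-m/m

23.94 kN-m/m


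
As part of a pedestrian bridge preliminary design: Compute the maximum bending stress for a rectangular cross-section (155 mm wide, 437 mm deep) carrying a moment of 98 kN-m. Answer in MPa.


I = b * h^3 / 12 = 155 * 437^3 / 12 = 1077940434.58 mm^4
y = h / 2 = 437 / 2 = 218.5 mm
M = 98 kN-m = 98000000.0 N-mm
sigma = M * y / I = 98000000.0 * 218.5 / 1077940434.58
= 19.86 MPa

19.86 MPa


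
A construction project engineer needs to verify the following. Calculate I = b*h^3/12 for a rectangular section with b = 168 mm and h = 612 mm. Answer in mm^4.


I = b * h^3 / 12
= 168 * 612^3 / 12
= 168 * 229220928 / 12
= 3209092992.0 mm^4

3209092992.0 mm^4


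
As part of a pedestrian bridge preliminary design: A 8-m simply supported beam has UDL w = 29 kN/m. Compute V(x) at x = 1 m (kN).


R_A = w * L / 2 = 29 * 8 / 2 = 116.0 kN
V(x) = R_A - w * x = 116.0 - 29 * 1
= 87.0 kN

87.0 kN


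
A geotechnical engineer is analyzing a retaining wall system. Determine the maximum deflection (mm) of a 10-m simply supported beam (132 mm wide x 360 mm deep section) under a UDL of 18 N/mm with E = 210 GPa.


I = 132 * 360^3 / 12 = 513216000.0 mm^4
L = 10000.0 mm, w = 18 N/mm, E = 210000.0 MPa
delta = 5 * w * L^4 / (384 * E * I)
= 5 * 18 * 10000.0^4 / (384 * 210000.0 * 513216000.0)
= 21.7466 mm

21.7466 mm


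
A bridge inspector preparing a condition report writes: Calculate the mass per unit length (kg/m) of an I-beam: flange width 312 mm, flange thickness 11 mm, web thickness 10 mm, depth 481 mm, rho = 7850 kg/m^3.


A_flanges = 2 * 312 * 11 = 6864 mm^2
A_web = (481 - 2 * 11) * 10 = 4590 mm^2
A_total = 6864 + 4590 = 11454 mm^2 = 0.011454 m^2
Weight = rho * A = 7850 * 0.011454 = 89.9139 kg/m

89.9139 kg/m


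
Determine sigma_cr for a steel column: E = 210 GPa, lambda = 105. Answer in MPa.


sigma_cr = pi^2 * E / lambda^2
= 9.8696 * 210000.0 / 105^2
= 9.8696 * 210000.0 / 11025
= 187.9925 MPa

187.9925 MPa


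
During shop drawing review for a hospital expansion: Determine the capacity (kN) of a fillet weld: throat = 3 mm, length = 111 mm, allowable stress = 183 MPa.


Strength = throat * length * allowable stress
= 3 * 111 * 183 N
= 60939 N
= 60.94 kN

60.94 kN


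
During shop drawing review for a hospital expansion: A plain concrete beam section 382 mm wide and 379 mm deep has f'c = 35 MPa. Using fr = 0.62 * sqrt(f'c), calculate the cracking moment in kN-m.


fr = 0.62 * sqrt(35) = 0.62 * 5.9161 = 3.668 MPa
I = 382 * 379^3 / 12 = 1733004724.83 mm^4
y_t = 189.5 mm
M_cr = fr * I / y_t = 3.668 * 1733004724.83 / 189.5 N-mm
= 33.5441 kN-m

33.5441 kN-m


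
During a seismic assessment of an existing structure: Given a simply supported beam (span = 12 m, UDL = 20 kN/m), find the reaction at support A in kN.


Total load = w * L = 20 * 12 = 240 kN
By symmetry, each reaction R = total / 2 = 240 / 2 = 120.0 kN

120.0 kN


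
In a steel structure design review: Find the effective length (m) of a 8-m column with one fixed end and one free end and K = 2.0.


L_eff = K * L
= 2.0 * 8
= 16.0 m

16.0 m


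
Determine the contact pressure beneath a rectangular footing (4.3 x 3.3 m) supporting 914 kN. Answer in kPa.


A = 4.3 * 3.3 = 14.19 m^2
q = P / A = 914 / 14.19
= 64.4116 kPa

64.4116 kPa


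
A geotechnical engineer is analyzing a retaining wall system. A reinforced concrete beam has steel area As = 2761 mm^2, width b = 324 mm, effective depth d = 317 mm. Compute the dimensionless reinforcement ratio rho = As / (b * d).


rho = As / (b * d)
= 2761 / (324 * 317)
= 2761 / 102708
= 0.026882 (dimensionless)

0.026882 (dimensionless)


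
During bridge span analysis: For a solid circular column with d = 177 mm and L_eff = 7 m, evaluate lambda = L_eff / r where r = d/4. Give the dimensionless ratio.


Radius of gyration r = d / 4 = 177 / 4 = 44.25 mm
L_eff = 7000.0 mm
Slenderness ratio = L / r = 7000.0 / 44.25 = 158.19 (dimensionless)

158.19 (dimensionless)


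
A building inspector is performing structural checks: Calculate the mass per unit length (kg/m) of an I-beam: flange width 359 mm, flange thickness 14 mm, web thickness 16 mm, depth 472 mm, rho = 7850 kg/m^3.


A_flanges = 2 * 359 * 14 = 10052 mm^2
A_web = (472 - 2 * 14) * 16 = 7104 mm^2
A_total = 10052 + 7104 = 17156 mm^2 = 0.017156 m^2
Weight = rho * A = 7850 * 0.017156 = 134.6746 kg/m

134.6746 kg/m


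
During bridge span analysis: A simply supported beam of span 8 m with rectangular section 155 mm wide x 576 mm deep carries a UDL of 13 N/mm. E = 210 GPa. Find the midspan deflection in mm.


I = 155 * 576^3 / 12 = 2468413440.0 mm^4
L = 8000.0 mm, w = 13 N/mm, E = 210000.0 MPa
delta = 5 * w * L^4 / (384 * E * I)
= 5 * 13 * 8000.0^4 / (384 * 210000.0 * 2468413440.0)
= 1.3375 mm

1.3375 mm


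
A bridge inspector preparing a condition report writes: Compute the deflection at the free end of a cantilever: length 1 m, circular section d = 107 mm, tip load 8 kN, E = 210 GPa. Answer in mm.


I = pi * d^4 / 64 = pi * 107^4 / 64 = 6434354.87 mm^4
L = 1000.0 mm, P = 8000.0 N, E = 210000.0 MPa
delta = P * L^3 / (3 * E * I)
= 8000.0 * 1000.0^3 / (3 * 210000.0 * 6434354.87)
= 1.9735 mm

1.9735 mm


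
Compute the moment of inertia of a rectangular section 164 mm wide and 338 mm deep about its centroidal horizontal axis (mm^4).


I = b * h^3 / 12
= 164 * 338^3 / 12
= 164 * 38614472 / 12
= 527731117.33 mm^4

527731117.33 mm^4


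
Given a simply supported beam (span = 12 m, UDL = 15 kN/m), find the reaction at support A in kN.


Total load = w * L = 15 * 12 = 180 kN
By symmetry, each reaction R = total / 2 = 180 / 2 = 90.0 kN

90.0 kN


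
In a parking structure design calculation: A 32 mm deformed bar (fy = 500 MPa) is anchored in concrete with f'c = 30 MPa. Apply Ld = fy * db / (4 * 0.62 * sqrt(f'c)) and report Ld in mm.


Ld = (fy * db) / (4 * 0.62 * sqrt(f'c))
= (500 * 32) / (4 * 0.62 * sqrt(30))
= 16000 / 13.5835
= 1177.9 mm

1177.9 mm


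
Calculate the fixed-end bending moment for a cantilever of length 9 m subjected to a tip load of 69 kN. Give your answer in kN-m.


For a cantilever with a point load at the free end:
M_max = P * L = 69 * 9 = 621 kN-m

621 kN-m


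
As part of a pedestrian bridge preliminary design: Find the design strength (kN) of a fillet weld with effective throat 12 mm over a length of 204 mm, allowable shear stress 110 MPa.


Strength = throat * length * allowable stress
= 12 * 204 * 110 N
= 269280 N
= 269.28 kN

269.28 kN


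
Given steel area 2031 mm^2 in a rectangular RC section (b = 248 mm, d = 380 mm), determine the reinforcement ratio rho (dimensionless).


rho = As / (b * d)
= 2031 / (248 * 380)
= 2031 / 94240
= 0.021551 (dimensionless)

0.021551 (dimensionless)


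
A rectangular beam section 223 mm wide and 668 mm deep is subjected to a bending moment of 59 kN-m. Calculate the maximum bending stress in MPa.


I = b * h^3 / 12 = 223 * 668^3 / 12 = 5539275994.67 mm^4
y = h / 2 = 668 / 2 = 334.0 mm
M = 59 kN-m = 59000000.0 N-mm
sigma = M * y / I = 59000000.0 * 334.0 / 5539275994.67
= 3.56 MPa

3.56 MPa


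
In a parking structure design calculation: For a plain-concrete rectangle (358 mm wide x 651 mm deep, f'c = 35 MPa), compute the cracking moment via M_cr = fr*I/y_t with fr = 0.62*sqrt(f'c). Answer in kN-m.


fr = 0.62 * sqrt(35) = 0.62 * 5.9161 = 3.668 MPa
I = 358 * 651^3 / 12 = 8230851121.5 mm^4
y_t = 325.5 mm
M_cr = fr * I / y_t = 3.668 * 8230851121.5 / 325.5 N-mm
= 92.7512 kN-m

92.7512 kN-m


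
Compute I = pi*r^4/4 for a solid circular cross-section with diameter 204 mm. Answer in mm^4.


r = d / 2 = 204 / 2 = 102.0 mm
I = pi * r^4 / 4 = pi * 102.0^4 / 4
= 85014023.05 mm^4

85014023.05 mm^4


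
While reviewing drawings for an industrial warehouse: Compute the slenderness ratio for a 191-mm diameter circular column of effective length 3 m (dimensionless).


Radius of gyration r = d / 4 = 191 / 4 = 47.75 mm
L_eff = 3000.0 mm
Slenderness ratio = L / r = 3000.0 / 47.75 = 62.83 (dimensionless)

62.83 (dimensionless)


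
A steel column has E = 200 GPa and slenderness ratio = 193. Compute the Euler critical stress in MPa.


sigma_cr = pi^2 * E / lambda^2
= 9.8696 * 200000.0 / 193^2
= 9.8696 * 200000.0 / 37249
= 52.9926 MPa

52.9926 MPa


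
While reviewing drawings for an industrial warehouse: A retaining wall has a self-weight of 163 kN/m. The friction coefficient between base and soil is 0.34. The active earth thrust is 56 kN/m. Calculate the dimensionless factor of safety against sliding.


Resisting force = mu * W = 0.34 * 163 = 55.42 kN/m
FOS = Resisting / Driving = 55.42 / 56
= 0.9896 (dimensionless)

0.9896 (dimensionless)


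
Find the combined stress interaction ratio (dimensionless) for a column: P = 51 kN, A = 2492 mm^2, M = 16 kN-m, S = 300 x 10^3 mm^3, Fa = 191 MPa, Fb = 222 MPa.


f_a = P / A = 51000.0 / 2492 = 20.4655 MPa
f_b = M / S = 16000000.0 / 300000.0 = 53.3333 MPa
Ratio = f_a / Fa + f_b / Fb
= 20.4655 / 191 + 53.3333 / 222
= 0.3474 (dimensionless)

0.3474 (dimensionless)


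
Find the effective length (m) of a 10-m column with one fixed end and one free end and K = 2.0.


L_eff = K * L
= 2.0 * 10
= 20.0 m

20.0 m


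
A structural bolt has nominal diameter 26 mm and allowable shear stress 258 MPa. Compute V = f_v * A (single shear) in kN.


A = pi * d^2 / 4 = pi * 26^2 / 4 = 530.9292 mm^2
V = f_v * A / 1000 = 258 * 530.9292 / 1000
= 136.9797 kN

136.9797 kN


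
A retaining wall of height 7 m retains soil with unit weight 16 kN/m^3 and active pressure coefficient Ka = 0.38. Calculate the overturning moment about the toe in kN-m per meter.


Pa = 0.5 * Ka * gamma * H^2
= 0.5 * 0.38 * 16 * 7^2
= 148.96 kN/m
Arm = H / 3 = 7 / 3 = 2.3333 m
Mo = Pa * arm = Pa * H / 3 = 148.96 * 7 / 3 = 347.5733 kN-m/m

347.5733 kN-m/m


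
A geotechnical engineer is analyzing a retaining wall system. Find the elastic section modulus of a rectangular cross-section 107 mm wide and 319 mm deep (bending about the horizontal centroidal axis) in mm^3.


S = b * h^2 / 6
= 107 * 319^2 / 6
= 107 * 101761 / 6
= 1814737.83 mm^3

1814737.83 mm^3


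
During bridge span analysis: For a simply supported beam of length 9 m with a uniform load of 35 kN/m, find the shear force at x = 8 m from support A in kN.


R_A = w * L / 2 = 35 * 9 / 2 = 157.5 kN
V(x) = R_A - w * x = 157.5 - 35 * 8
= -122.5 kN

-122.5 kN


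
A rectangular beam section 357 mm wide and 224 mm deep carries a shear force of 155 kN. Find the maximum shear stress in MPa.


A = b * h = 357 * 224 = 79968 mm^2
V = 155 kN = 155000.0 N
tau_max = 1.5 * V / A = 1.5 * 155000.0 / 79968
= 2.9074 MPa

2.9074 MPa


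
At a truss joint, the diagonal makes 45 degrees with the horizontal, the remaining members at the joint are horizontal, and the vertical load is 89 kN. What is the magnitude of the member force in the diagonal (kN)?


At the joint, only the diagonal has a vertical component, so vertical equilibrium gives:
F * sin(45) = 89
F = 89 / sin(45)
= 89 / 0.707107
= 125.86 kN

125.86 kN


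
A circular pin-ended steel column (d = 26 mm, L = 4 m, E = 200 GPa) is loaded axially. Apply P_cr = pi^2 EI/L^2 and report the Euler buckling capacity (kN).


I = pi * d^4 / 64 = 22431.76 mm^4
L = 4000.0 mm
P_cr = pi^2 * E * I / L^2
= 9.8696 * 200000.0 * 22431.76 / 4000.0^2
= 2767.41 N = 2.7674 kN

2.7674 kN


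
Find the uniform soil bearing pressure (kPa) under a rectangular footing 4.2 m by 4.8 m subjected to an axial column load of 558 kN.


A = 4.2 * 4.8 = 20.16 m^2
q = P / A = 558 / 20.16
= 27.6786 kPa

27.6786 kPa


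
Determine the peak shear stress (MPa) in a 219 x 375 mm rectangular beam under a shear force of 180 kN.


A = b * h = 219 * 375 = 82125 mm^2
V = 180 kN = 180000.0 N
tau_max = 1.5 * V / A = 1.5 * 180000.0 / 82125
= 3.2877 MPa

3.2877 MPa


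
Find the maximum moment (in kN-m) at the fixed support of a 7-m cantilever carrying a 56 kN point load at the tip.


For a cantilever with a point load at the free end:
M_max = P * L = 56 * 7 = 392 kN-m

392 kN-m


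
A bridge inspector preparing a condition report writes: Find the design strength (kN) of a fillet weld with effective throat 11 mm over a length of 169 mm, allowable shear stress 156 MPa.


Strength = throat * length * allowable stress
= 11 * 169 * 156 N
= 290004 N
= 290.0 kN

290.0 kN


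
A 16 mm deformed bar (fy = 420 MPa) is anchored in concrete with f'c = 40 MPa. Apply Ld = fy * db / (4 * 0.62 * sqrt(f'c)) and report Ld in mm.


Ld = (fy * db) / (4 * 0.62 * sqrt(f'c))
= (420 * 16) / (4 * 0.62 * sqrt(40))
= 6720 / 15.6849
= 428.44 mm

428.44 mm
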